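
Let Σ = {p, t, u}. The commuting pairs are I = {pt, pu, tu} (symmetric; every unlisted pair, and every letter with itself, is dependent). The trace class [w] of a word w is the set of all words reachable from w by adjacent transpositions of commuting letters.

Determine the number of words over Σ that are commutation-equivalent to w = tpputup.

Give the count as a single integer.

#0=t has no predecessor
#1=p has no predecessor
#2=p depends on [1:p]
#3=u has no predecessor
#4=t depends on [0:t]
#5=u depends on [3:u]
#6=p depends on [2:p]
sources: [0:t, 1:p, 3:u]
N(rest) = Σ N(rest − s) over sources s of rest; N(one piece) = 1:
  size 1 → [4]=1  [5]=1  [6]=1
  size 2 → [0,4]=1  [2,6]=1  [3,5]=1  [4,5]=2  [4,6]=2  [5,6]=2
  size 3 → [0,4,5]=3  [0,4,6]=3  [1,2,6]=1  [2,4,6]=3  [2,5,6]=3  [3,4,5]=3  [3,5,6]=3  [4,5,6]=6
  size 4 → [0,2,4,6]=6  [0,3,4,5]=6  [0,4,5,6]=12  [1,2,4,6]=4  [1,2,5,6]=4  [2,3,5,6]=6  [2,4,5,6]=12  [3,4,5,6]=12
  size 5 → [0,1,2,4,6]=10  [0,2,4,5,6]=30  [0,3,4,5,6]=30  [1,2,3,5,6]=10  [1,2,4,5,6]=20  [2,3,4,5,6]=30
  first=0(t) contributes 60
  first=1(p) contributes 90
  first=3(u) contributes 60
|[w]| = 210

210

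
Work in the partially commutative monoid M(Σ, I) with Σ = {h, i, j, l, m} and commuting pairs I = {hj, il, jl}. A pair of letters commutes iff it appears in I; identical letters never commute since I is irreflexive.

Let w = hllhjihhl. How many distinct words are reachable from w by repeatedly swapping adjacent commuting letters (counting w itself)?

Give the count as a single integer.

#0=h has no predecessor
#1=l depends on [0:h]
#2=l depends on [1:l]
#3=h depends on [2:l]
#4=j has no predecessor
#5=i depends on [3:h, 4:j]
#6=h depends on [5:i]
#7=h depends on [6:h]
#8=l depends on [7:h]
sources: [0:h, 4:j]
N(rest) = Σ N(rest − s) over sources s of rest; N(one piece) = 1:
  size 1 → [8]=1
  size 2 → [7,8]=1
  size 3 → [6,7,8]=1
  size 4 → [5,6,7,8]=1
  size 5 → [3,5,6,7,8]=1  [4,5,6,7,8]=1
  size 6 → [2,3,5,6,7,8]=1  [3,4,5,6,7,8]=2
  size 7 → [1,2,3,5,6,7,8]=1  [2,3,4,5,6,7,8]=3
  first=0(h) contributes 4
  first=4(j) contributes 1
|[w]| = 5

5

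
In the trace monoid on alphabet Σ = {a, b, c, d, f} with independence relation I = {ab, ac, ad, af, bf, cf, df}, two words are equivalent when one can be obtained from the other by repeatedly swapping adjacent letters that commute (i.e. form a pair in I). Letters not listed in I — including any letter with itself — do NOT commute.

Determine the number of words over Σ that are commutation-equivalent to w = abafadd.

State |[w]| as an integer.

piece 0:a — minimal
piece 1:b — minimal
piece 2:a rests on {0:a}
piece 3:f — minimal
piece 4:a rests on {2:a}
piece 5:d rests on {1:b}
piece 6:d rests on {5:d}
minimal pieces: {0:a, 1:b, 3:f}
ways to finish when only these pieces remain (= sum over removing one remaining piece with nothing left below it):
  1 left: {3}→1  {4}→1  {6}→1
  2 left: {2,4}→1  {3,4}→2  {3,6}→2  {4,6}→2  {5,6}→1
  3 left: {0,2,4}→1  {1,5,6}→1  {2,3,4}→3  {2,4,6}→3  {3,4,6}→6  {3,5,6}→3  {4,5,6}→3
  4 left: {0,2,3,4}→4  {0,2,4,6}→4  {1,3,5,6}→4  {1,4,5,6}→4  {2,3,4,6}→12  {2,4,5,6}→6  {3,4,5,6}→12
  5 left: {0,2,3,4,6}→20  {0,2,4,5,6}→10  {1,2,4,5,6}→10  {1,3,4,5,6}→20  {2,3,4,5,6}→30
  placing 0:a first → 60 extensions
  placing 1:b first → 60 extensions
  placing 3:f first → 20 extensions
total linear extensions = 140

140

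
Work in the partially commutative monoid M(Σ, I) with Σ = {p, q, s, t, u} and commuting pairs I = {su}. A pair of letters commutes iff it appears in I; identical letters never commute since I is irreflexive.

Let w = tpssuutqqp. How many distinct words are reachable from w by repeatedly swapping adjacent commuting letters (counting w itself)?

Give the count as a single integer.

6

piece 0:t — minimal
piece 1:p rests on {0:t}
piece 2:s rests on {1:p}
piece 3:s rests on {2:s}
piece 4:u rests on {1:p}
piece 5:u rests on {4:u}
piece 6:t rests on {3:s, 5:u}
piece 7:q rests on {6:t}
piece 8:q rests on {7:q}
piece 9:p rests on {8:q}
minimal pieces: {0:t}
ways to finish when only these pieces remain (= sum over removing one remaining piece with nothing left below it):
  1 left: {9}→1
  2 left: {8,9}→1
  3 left: {7,8,9}→1
  4 left: {6,7,8,9}→1
  5 left: {3,6,7,8,9}→1  {5,6,7,8,9}→1
  6 left: {2,3,6,7,8,9}→1  {3,5,6,7,8,9}→2  {4,5,6,7,8,9}→1
  7 left: {2,3,5,6,7,8,9}→3  {3,4,5,6,7,8,9}→3
  8 left: {2,3,4,5,6,7,8,9}→6
  placing 0:t first → 6 extensions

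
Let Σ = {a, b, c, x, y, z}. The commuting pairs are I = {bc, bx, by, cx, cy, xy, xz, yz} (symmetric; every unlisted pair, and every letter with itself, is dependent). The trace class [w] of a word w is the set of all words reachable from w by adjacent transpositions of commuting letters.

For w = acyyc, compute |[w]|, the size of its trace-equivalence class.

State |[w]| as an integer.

0(a) covers ∅
1(c) covers 0:a
2(y) covers 0:a
3(y) covers 2:y
4(c) covers 1:c
floor of heap: 0:a
completions by unplaced set U, small U first (add the entries for U minus each lowest piece of U):
  |U|=1: {3}:1  {4}:1
  |U|=2: {1,4}:1  {2,3}:1  {3,4}:2
  |U|=3: {1,3,4}:3  {2,3,4}:3
  start at 0(a): 6

6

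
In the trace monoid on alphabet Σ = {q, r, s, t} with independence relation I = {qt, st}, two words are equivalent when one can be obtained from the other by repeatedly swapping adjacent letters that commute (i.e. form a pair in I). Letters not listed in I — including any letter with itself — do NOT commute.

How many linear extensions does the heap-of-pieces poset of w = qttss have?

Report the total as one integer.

10

drop 0:q onto floor
drop 1:t onto floor
drop 2:t onto {1:t}
drop 3:s onto {0:q}
drop 4:s onto {3:s}
ground layer = {0:q, 1:t}
drop-orders for the pieces not yet dropped (sum over which currently-grounded one goes next):
  1 to go: {2} 1  {4} 1
  2 to go: {1,2} 1  {2,4} 2  {3,4} 1
  3 to go: {0,3,4} 1  {1,2,4} 3  {2,3,4} 3
  if 0:q drops first: 6 orders
  if 1:t drops first: 4 orders
heap linearizations: 10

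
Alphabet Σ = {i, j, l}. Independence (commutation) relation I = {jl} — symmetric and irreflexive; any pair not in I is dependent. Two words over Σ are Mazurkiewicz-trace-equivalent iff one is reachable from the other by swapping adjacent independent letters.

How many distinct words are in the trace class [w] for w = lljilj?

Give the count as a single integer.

piece 0:l — minimal
piece 1:l rests on {0:l}
piece 2:j — minimal
piece 3:i rests on {1:l, 2:j}
piece 4:l rests on {3:i}
piece 5:j rests on {3:i}
minimal pieces: {0:l, 2:j}
ways to finish when only these pieces remain (= sum over removing one remaining piece with nothing left below it):
  1 left: {4}→1  {5}→1
  2 left: {4,5}→2
  3 left: {3,4,5}→2
  4 left: {1,3,4,5}→2  {2,3,4,5}→2
  placing 0:l first → 4 extensions
  placing 2:j first → 2 extensions
total linear extensions = 6

6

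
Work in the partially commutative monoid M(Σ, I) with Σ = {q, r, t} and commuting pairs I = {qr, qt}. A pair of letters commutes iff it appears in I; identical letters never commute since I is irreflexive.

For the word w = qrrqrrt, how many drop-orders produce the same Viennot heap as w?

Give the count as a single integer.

0(q) covers ∅
1(r) covers ∅
2(r) covers 1:r
3(q) covers 0:q
4(r) covers 2:r
5(r) covers 4:r
6(t) covers 5:r
floor of heap: 0:q, 1:r
completions by unplaced set U, small U first (add the entries for U minus each lowest piece of U):
  |U|=1: {3}:1  {6}:1
  |U|=2: {0,3}:1  {3,6}:2  {5,6}:1
  |U|=3: {0,3,6}:3  {3,5,6}:3  {4,5,6}:1
  |U|=4: {0,3,5,6}:6  {2,4,5,6}:1  {3,4,5,6}:4
  |U|=5: {0,3,4,5,6}:10  {1,2,4,5,6}:1  {2,3,4,5,6}:5
  start at 0(q): 6
  start at 1(r): 15
sum over floor = 21

21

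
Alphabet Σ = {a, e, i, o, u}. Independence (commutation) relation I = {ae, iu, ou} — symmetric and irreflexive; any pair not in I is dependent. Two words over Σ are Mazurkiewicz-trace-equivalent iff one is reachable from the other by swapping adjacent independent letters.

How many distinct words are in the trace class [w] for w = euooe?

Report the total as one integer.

drop 0:e onto floor
drop 1:u onto {0:e}
drop 2:o onto {0:e}
drop 3:o onto {2:o}
drop 4:e onto {1:u, 3:o}
ground layer = {0:e}
drop-orders for the pieces not yet dropped (sum over which currently-grounded one goes next):
  1 to go: {4} 1
  2 to go: {1,4} 1  {3,4} 1
  3 to go: {1,3,4} 2  {2,3,4} 1
  if 0:e drops first: 3 orders

3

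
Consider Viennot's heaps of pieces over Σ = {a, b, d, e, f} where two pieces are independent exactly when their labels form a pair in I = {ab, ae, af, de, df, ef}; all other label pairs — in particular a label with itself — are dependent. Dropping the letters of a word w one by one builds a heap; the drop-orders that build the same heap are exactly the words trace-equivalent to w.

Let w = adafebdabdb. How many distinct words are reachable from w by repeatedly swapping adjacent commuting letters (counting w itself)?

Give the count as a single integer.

drop 0:a onto floor
drop 1:d onto {0:a}
drop 2:a onto {1:d}
drop 3:f onto floor
drop 4:e onto floor
drop 5:b onto {1:d, 3:f, 4:e}
drop 6:d onto {2:a, 5:b}
drop 7:a onto {6:d}
drop 8:b onto {6:d}
drop 9:d onto {7:a, 8:b}
drop 10:b onto {9:d}
ground layer = {0:a, 3:f, 4:e}
drop-orders for the pieces not yet dropped (sum over which currently-grounded one goes next):
  1 to go: {10} 1
  2 to go: {9,10} 1
  3 to go: {7,9,10} 1  {8,9,10} 1
  4 to go: {7,8,9,10} 2
  5 to go: {6,7,8,9,10} 2
  6 to go: {2,6,7,8,9,10} 2  {5,6,7,8,9,10} 2
  7 to go: {2,5,6,7,8,9,10} 4  {3,5,6,7,8,9,10} 2  {4,5,6,7,8,9,10} 2
  8 to go: {1,2,5,6,7,8,9,10} 4  {2,3,5,6,7,8,9,10} 6  {2,4,5,6,7,8,9,10} 6  {3,4,5,6,7,8,9,10} 4
  9 to go: {0,1,2,5,6,7,8,9,10} 4  {1,2,3,5,6,7,8,9,10} 10  {1,2,4,5,6,7,8,9,10} 10  {2,3,4,5,6,7,8,9,10} 16
  if 0:a drops first: 36 orders
  if 3:f drops first: 14 orders
  if 4:e drops first: 14 orders
heap linearizations: 64

64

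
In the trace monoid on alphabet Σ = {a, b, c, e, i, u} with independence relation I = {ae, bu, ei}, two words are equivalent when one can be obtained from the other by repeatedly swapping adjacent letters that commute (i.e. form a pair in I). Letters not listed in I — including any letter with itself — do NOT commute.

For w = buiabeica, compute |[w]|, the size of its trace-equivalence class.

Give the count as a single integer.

piece 0:b — minimal
piece 1:u — minimal
piece 2:i rests on {0:b, 1:u}
piece 3:a rests on {2:i}
piece 4:b rests on {3:a}
piece 5:e rests on {4:b}
piece 6:i rests on {4:b}
piece 7:c rests on {5:e, 6:i}
piece 8:a rests on {7:c}
minimal pieces: {0:b, 1:u}
ways to finish when only these pieces remain (= sum over removing one remaining piece with nothing left below it):
  1 left: {8}→1
  2 left: {7,8}→1
  3 left: {5,7,8}→1  {6,7,8}→1
  4 left: {5,6,7,8}→2
  5 left: {4,5,6,7,8}→2
  6 left: {3,4,5,6,7,8}→2
  7 left: {2,3,4,5,6,7,8}→2
  placing 0:b first → 2 extensions
  placing 1:u first → 2 extensions
total linear extensions = 4

4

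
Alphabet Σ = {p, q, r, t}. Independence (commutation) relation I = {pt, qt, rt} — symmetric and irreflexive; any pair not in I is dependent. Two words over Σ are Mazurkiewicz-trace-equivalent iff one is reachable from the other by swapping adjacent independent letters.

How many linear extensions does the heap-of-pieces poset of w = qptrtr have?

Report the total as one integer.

15

drop 0:q onto floor
drop 1:p onto {0:q}
drop 2:t onto floor
drop 3:r onto {1:p}
drop 4:t onto {2:t}
drop 5:r onto {3:r}
ground layer = {0:q, 2:t}
drop-orders for the pieces not yet dropped (sum over which currently-grounded one goes next):
  1 to go: {4} 1  {5} 1
  2 to go: {2,4} 1  {3,5} 1  {4,5} 2
  3 to go: {1,3,5} 1  {2,4,5} 3  {3,4,5} 3
  4 to go: {0,1,3,5} 1  {1,3,4,5} 4  {2,3,4,5} 6
  if 0:q drops first: 10 orders
  if 2:t drops first: 5 orders
heap linearizations: 15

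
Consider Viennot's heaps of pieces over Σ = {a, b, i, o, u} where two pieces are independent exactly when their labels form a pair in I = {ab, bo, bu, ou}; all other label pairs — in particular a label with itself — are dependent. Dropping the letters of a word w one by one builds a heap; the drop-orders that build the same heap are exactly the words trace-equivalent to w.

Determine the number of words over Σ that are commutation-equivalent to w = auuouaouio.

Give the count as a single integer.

drop 0:a onto floor
drop 1:u onto {0:a}
drop 2:u onto {1:u}
drop 3:o onto {0:a}
drop 4:u onto {2:u}
drop 5:a onto {3:o, 4:u}
drop 6:o onto {5:a}
drop 7:u onto {5:a}
drop 8:i onto {6:o, 7:u}
drop 9:o onto {8:i}
ground layer = {0:a}
drop-orders for the pieces not yet dropped (sum over which currently-grounded one goes next):
  1 to go: {9} 1
  2 to go: {8,9} 1
  3 to go: {6,8,9} 1  {7,8,9} 1
  4 to go: {6,7,8,9} 2
  5 to go: {5,6,7,8,9} 2
  6 to go: {3,5,6,7,8,9} 2  {4,5,6,7,8,9} 2
  7 to go: {2,4,5,6,7,8,9} 2  {3,4,5,6,7,8,9} 4
  8 to go: {1,2,4,5,6,7,8,9} 2  {2,3,4,5,6,7,8,9} 6
  if 0:a drops first: 8 orders

8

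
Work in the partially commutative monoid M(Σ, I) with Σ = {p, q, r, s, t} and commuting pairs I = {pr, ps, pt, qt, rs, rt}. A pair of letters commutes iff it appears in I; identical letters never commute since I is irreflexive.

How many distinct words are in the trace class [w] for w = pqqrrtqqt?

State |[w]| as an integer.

#0=p has no predecessor
#1=q depends on [0:p]
#2=q depends on [1:q]
#3=r depends on [2:q]
#4=r depends on [3:r]
#5=t has no predecessor
#6=q depends on [4:r]
#7=q depends on [6:q]
#8=t depends on [5:t]
sources: [0:p, 5:t]
N(rest) = Σ N(rest − s) over sources s of rest; N(one piece) = 1:
  size 1 → [7]=1  [8]=1
  size 2 → [5,8]=1  [6,7]=1  [7,8]=2
  size 3 → [4,6,7]=1  [5,7,8]=3  [6,7,8]=3
  size 4 → [3,4,6,7]=1  [4,6,7,8]=4  [5,6,7,8]=6
  size 5 → [2,3,4,6,7]=1  [3,4,6,7,8]=5  [4,5,6,7,8]=10
  size 6 → [1,2,3,4,6,7]=1  [2,3,4,6,7,8]=6  [3,4,5,6,7,8]=15
  size 7 → [0,1,2,3,4,6,7]=1  [1,2,3,4,6,7,8]=7  [2,3,4,5,6,7,8]=21
  first=0(p) contributes 28
  first=5(t) contributes 8
|[w]| = 36

36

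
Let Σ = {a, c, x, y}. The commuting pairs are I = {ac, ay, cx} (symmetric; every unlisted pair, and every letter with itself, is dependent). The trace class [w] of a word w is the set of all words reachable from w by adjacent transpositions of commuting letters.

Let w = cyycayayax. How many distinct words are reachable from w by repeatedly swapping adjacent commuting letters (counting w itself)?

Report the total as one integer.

84

piece 0:c — minimal
piece 1:y rests on {0:c}
piece 2:y rests on {1:y}
piece 3:c rests on {2:y}
piece 4:a — minimal
piece 5:y rests on {3:c}
piece 6:a rests on {4:a}
piece 7:y rests on {5:y}
piece 8:a rests on {6:a}
piece 9:x rests on {7:y, 8:a}
minimal pieces: {0:c, 4:a}
ways to finish when only these pieces remain (= sum over removing one remaining piece with nothing left below it):
  1 left: {9}→1
  2 left: {7,9}→1  {8,9}→1
  3 left: {5,7,9}→1  {6,8,9}→1  {7,8,9}→2
  4 left: {3,5,7,9}→1  {4,6,8,9}→1  {5,7,8,9}→3  {6,7,8,9}→3
  5 left: {2,3,5,7,9}→1  {3,5,7,8,9}→4  {4,6,7,8,9}→4  {5,6,7,8,9}→6
  6 left: {1,2,3,5,7,9}→1  {2,3,5,7,8,9}→5  {3,5,6,7,8,9}→10  {4,5,6,7,8,9}→10
  7 left: {0,1,2,3,5,7,9}→1  {1,2,3,5,7,8,9}→6  {2,3,5,6,7,8,9}→15  {3,4,5,6,7,8,9}→20
  8 left: {0,1,2,3,5,7,8,9}→7  {1,2,3,5,6,7,8,9}→21  {2,3,4,5,6,7,8,9}→35
  placing 0:c first → 56 extensions
  placing 4:a first → 28 extensions
total linear extensions = 84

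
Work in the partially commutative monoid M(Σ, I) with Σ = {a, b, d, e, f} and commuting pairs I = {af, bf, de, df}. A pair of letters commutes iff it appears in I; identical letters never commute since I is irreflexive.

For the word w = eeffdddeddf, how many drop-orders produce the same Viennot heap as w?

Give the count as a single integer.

piece 0:e — minimal
piece 1:e rests on {0:e}
piece 2:f rests on {1:e}
piece 3:f rests on {2:f}
piece 4:d — minimal
piece 5:d rests on {4:d}
piece 6:d rests on {5:d}
piece 7:e rests on {3:f}
piece 8:d rests on {6:d}
piece 9:d rests on {8:d}
piece 10:f rests on {7:e}
minimal pieces: {0:e, 4:d}
ways to finish when only these pieces remain (= sum over removing one remaining piece with nothing left below it):
  1 left: {9}→1  {10}→1
  2 left: {7,10}→1  {8,9}→1  {9,10}→2
  3 left: {3,7,10}→1  {6,8,9}→1  {7,9,10}→3  {8,9,10}→3
  4 left: {2,3,7,10}→1  {3,7,9,10}→4  {5,6,8,9}→1  {6,8,9,10}→4  {7,8,9,10}→6
  5 left: {1,2,3,7,10}→1  {2,3,7,9,10}→5  {3,7,8,9,10}→10  {4,5,6,8,9}→1  {5,6,8,9,10}→5  {6,7,8,9,10}→10
  6 left: {0,1,2,3,7,10}→1  {1,2,3,7,9,10}→6  {2,3,7,8,9,10}→15  {3,6,7,8,9,10}→20  {4,5,6,8,9,10}→6  {5,6,7,8,9,10}→15
  7 left: {0,1,2,3,7,9,10}→7  {1,2,3,7,8,9,10}→21  {2,3,6,7,8,9,10}→35  {3,5,6,7,8,9,10}→35  {4,5,6,7,8,9,10}→21
  8 left: {0,1,2,3,7,8,9,10}→28  {1,2,3,6,7,8,9,10}→56  {2,3,5,6,7,8,9,10}→70  {3,4,5,6,7,8,9,10}→56
  9 left: {0,1,2,3,6,7,8,9,10}→84  {1,2,3,5,6,7,8,9,10}→126  {2,3,4,5,6,7,8,9,10}→126
  placing 0:e first → 252 extensions
  placing 4:d first → 210 extensions
total linear extensions = 462

462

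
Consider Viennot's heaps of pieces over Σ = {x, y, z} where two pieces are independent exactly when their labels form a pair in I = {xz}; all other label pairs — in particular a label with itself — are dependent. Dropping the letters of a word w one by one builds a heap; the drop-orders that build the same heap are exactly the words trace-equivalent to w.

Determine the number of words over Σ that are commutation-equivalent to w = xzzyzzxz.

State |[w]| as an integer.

#0=x has no predecessor
#1=z has no predecessor
#2=z depends on [1:z]
#3=y depends on [0:x, 2:z]
#4=z depends on [3:y]
#5=z depends on [4:z]
#6=x depends on [3:y]
#7=z depends on [5:z]
sources: [0:x, 1:z]
N(rest) = Σ N(rest − s) over sources s of rest; N(one piece) = 1:
  size 1 → [6]=1  [7]=1
  size 2 → [5,7]=1  [6,7]=2
  size 3 → [4,5,7]=1  [5,6,7]=3
  size 4 → [4,5,6,7]=4
  size 5 → [3,4,5,6,7]=4
  size 6 → [0,3,4,5,6,7]=4  [2,3,4,5,6,7]=4
  first=0(x) contributes 4
  first=1(z) contributes 8
|[w]| = 12

12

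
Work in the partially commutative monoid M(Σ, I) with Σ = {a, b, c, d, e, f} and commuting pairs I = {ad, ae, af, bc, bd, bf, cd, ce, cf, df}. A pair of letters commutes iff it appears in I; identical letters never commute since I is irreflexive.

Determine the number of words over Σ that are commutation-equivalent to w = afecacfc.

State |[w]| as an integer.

#0=a has no predecessor
#1=f has no predecessor
#2=e depends on [1:f]
#3=c depends on [0:a]
#4=a depends on [3:c]
#5=c depends on [4:a]
#6=f depends on [2:e]
#7=c depends on [5:c]
sources: [0:a, 1:f]
N(rest) = Σ N(rest − s) over sources s of rest; N(one piece) = 1:
  size 1 → [6]=1  [7]=1
  size 2 → [2,6]=1  [5,7]=1  [6,7]=2
  size 3 → [1,2,6]=1  [2,6,7]=3  [4,5,7]=1  [5,6,7]=3
  size 4 → [1,2,6,7]=4  [2,5,6,7]=6  [3,4,5,7]=1  [4,5,6,7]=4
  size 5 → [0,3,4,5,7]=1  [1,2,5,6,7]=10  [2,4,5,6,7]=10  [3,4,5,6,7]=5
  size 6 → [0,3,4,5,6,7]=6  [1,2,4,5,6,7]=20  [2,3,4,5,6,7]=15
  first=0(a) contributes 35
  first=1(f) contributes 21
|[w]| = 56

56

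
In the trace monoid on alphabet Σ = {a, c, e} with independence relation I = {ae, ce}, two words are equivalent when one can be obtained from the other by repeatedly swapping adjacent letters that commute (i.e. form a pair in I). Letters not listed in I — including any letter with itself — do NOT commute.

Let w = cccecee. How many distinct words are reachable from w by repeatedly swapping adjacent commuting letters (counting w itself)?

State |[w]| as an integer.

35

#0=c has no predecessor
#1=c depends on [0:c]
#2=c depends on [1:c]
#3=e has no predecessor
#4=c depends on [2:c]
#5=e depends on [3:e]
#6=e depends on [5:e]
sources: [0:c, 3:e]
N(rest) = Σ N(rest − s) over sources s of rest; N(one piece) = 1:
  size 1 → [4]=1  [6]=1
  size 2 → [2,4]=1  [4,6]=2  [5,6]=1
  size 3 → [1,2,4]=1  [2,4,6]=3  [3,5,6]=1  [4,5,6]=3
  size 4 → [0,1,2,4]=1  [1,2,4,6]=4  [2,4,5,6]=6  [3,4,5,6]=4
  size 5 → [0,1,2,4,6]=5  [1,2,4,5,6]=10  [2,3,4,5,6]=10
  first=0(c) contributes 20
  first=3(e) contributes 15
|[w]| = 35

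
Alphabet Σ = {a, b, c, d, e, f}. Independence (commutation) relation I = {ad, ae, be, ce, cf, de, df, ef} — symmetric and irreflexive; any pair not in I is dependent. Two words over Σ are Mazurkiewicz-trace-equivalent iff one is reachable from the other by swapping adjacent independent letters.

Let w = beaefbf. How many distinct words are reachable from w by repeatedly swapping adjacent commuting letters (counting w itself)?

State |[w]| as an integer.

piece 0:b — minimal
piece 1:e — minimal
piece 2:a rests on {0:b}
piece 3:e rests on {1:e}
piece 4:f rests on {2:a}
piece 5:b rests on {4:f}
piece 6:f rests on {5:b}
minimal pieces: {0:b, 1:e}
ways to finish when only these pieces remain (= sum over removing one remaining piece with nothing left below it):
  1 left: {3}→1  {6}→1
  2 left: {1,3}→1  {3,6}→2  {5,6}→1
  3 left: {1,3,6}→3  {3,5,6}→3  {4,5,6}→1
  4 left: {1,3,5,6}→6  {2,4,5,6}→1  {3,4,5,6}→4
  5 left: {0,2,4,5,6}→1  {1,3,4,5,6}→10  {2,3,4,5,6}→5
  placing 0:b first → 15 extensions
  placing 1:e first → 6 extensions
total linear extensions = 21

21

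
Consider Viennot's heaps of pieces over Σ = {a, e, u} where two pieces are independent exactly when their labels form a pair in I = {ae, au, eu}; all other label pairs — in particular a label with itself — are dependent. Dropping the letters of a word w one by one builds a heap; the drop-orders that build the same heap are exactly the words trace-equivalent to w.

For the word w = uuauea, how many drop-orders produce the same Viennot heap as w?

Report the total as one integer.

60

#0=u has no predecessor
#1=u depends on [0:u]
#2=a has no predecessor
#3=u depends on [1:u]
#4=e has no predecessor
#5=a depends on [2:a]
sources: [0:u, 2:a, 4:e]
N(rest) = Σ N(rest − s) over sources s of rest; N(one piece) = 1:
  size 1 → [3]=1  [4]=1  [5]=1
  size 2 → [1,3]=1  [2,5]=1  [3,4]=2  [3,5]=2  [4,5]=2
  size 3 → [0,1,3]=1  [1,3,4]=3  [1,3,5]=3  [2,3,5]=3  [2,4,5]=3  [3,4,5]=6
  size 4 → [0,1,3,4]=4  [0,1,3,5]=4  [1,2,3,5]=6  [1,3,4,5]=12  [2,3,4,5]=12
  first=0(u) contributes 30
  first=2(a) contributes 20
  first=4(e) contributes 10
|[w]| = 60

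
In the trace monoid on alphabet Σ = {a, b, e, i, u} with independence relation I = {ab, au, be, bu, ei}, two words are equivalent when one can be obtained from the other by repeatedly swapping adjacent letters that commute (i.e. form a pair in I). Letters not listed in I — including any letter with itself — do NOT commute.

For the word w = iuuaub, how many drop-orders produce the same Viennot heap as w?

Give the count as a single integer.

20

0(i) covers ∅
1(u) covers 0:i
2(u) covers 1:u
3(a) covers 0:i
4(u) covers 2:u
5(b) covers 0:i
floor of heap: 0:i
completions by unplaced set U, small U first (add the entries for U minus each lowest piece of U):
  |U|=1: {3}:1  {4}:1  {5}:1
  |U|=2: {2,4}:1  {3,4}:2  {3,5}:2  {4,5}:2
  |U|=3: {1,2,4}:1  {2,3,4}:3  {2,4,5}:3  {3,4,5}:6
  |U|=4: {1,2,3,4}:4  {1,2,4,5}:4  {2,3,4,5}:12
  start at 0(i): 20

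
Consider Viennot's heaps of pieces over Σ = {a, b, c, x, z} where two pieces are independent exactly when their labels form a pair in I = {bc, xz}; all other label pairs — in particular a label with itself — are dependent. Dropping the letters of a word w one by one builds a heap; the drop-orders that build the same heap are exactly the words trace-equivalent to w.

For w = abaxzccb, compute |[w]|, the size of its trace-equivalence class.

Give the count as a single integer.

6

drop 0:a onto floor
drop 1:b onto {0:a}
drop 2:a onto {1:b}
drop 3:x onto {2:a}
drop 4:z onto {2:a}
drop 5:c onto {3:x, 4:z}
drop 6:c onto {5:c}
drop 7:b onto {3:x, 4:z}
ground layer = {0:a}
drop-orders for the pieces not yet dropped (sum over which currently-grounded one goes next):
  1 to go: {6} 1  {7} 1
  2 to go: {5,6} 1  {6,7} 2
  3 to go: {5,6,7} 3
  4 to go: {3,5,6,7} 3  {4,5,6,7} 3
  5 to go: {3,4,5,6,7} 6
  6 to go: {2,3,4,5,6,7} 6
  if 0:a drops first: 6 orders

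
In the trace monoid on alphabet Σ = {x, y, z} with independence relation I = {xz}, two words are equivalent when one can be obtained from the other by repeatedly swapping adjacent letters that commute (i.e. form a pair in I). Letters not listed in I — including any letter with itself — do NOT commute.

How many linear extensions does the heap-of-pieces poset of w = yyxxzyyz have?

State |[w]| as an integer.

3

#0=y has no predecessor
#1=y depends on [0:y]
#2=x depends on [1:y]
#3=x depends on [2:x]
#4=z depends on [1:y]
#5=y depends on [3:x, 4:z]
#6=y depends on [5:y]
#7=z depends on [6:y]
sources: [0:y]
N(rest) = Σ N(rest − s) over sources s of rest; N(one piece) = 1:
  size 1 → [7]=1
  size 2 → [6,7]=1
  size 3 → [5,6,7]=1
  size 4 → [3,5,6,7]=1  [4,5,6,7]=1
  size 5 → [2,3,5,6,7]=1  [3,4,5,6,7]=2
  size 6 → [2,3,4,5,6,7]=3
  first=0(y) contributes 3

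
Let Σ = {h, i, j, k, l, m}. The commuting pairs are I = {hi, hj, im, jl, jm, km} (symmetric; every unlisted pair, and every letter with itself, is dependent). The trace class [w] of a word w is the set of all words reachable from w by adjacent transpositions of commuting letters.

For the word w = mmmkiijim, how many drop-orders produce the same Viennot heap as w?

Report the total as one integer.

0(m) covers ∅
1(m) covers 0:m
2(m) covers 1:m
3(k) covers ∅
4(i) covers 3:k
5(i) covers 4:i
6(j) covers 5:i
7(i) covers 6:j
8(m) covers 2:m
floor of heap: 0:m, 3:k
completions by unplaced set U, small U first (add the entries for U minus each lowest piece of U):
  |U|=1: {7}:1  {8}:1
  |U|=2: {2,8}:1  {6,7}:1  {7,8}:2
  |U|=3: {1,2,8}:1  {2,7,8}:3  {5,6,7}:1  {6,7,8}:3
  |U|=4: {0,1,2,8}:1  {1,2,7,8}:4  {2,6,7,8}:6  {4,5,6,7}:1  {5,6,7,8}:4
  |U|=5: {0,1,2,7,8}:5  {1,2,6,7,8}:10  {2,5,6,7,8}:10  {3,4,5,6,7}:1  {4,5,6,7,8}:5
  |U|=6: {0,1,2,6,7,8}:15  {1,2,5,6,7,8}:20  {2,4,5,6,7,8}:15  {3,4,5,6,7,8}:6
  |U|=7: {0,1,2,5,6,7,8}:35  {1,2,4,5,6,7,8}:35  {2,3,4,5,6,7,8}:21
  start at 0(m): 56
  start at 3(k): 70
sum over floor = 126

126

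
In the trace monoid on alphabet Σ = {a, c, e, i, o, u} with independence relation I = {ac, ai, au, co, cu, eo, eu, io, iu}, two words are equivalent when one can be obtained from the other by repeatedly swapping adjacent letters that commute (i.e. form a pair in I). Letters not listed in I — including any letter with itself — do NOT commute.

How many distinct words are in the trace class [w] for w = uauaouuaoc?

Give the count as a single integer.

0(u) covers ∅
1(a) covers ∅
2(u) covers 0:u
3(a) covers 1:a
4(o) covers 2:u, 3:a
5(u) covers 4:o
6(u) covers 5:u
7(a) covers 4:o
8(o) covers 6:u, 7:a
9(c) covers ∅
floor of heap: 0:u, 1:a, 9:c
completions by unplaced set U, small U first (add the entries for U minus each lowest piece of U):
  |U|=1: {8}:1  {9}:1
  |U|=2: {6,8}:1  {7,8}:1  {8,9}:2
  |U|=3: {5,6,8}:1  {6,7,8}:2  {6,8,9}:3  {7,8,9}:3
  |U|=4: {5,6,7,8}:3  {5,6,8,9}:4  {6,7,8,9}:8
  |U|=5: {4,5,6,7,8}:3  {5,6,7,8,9}:15
  |U|=6: {2,4,5,6,7,8}:3  {3,4,5,6,7,8}:3  {4,5,6,7,8,9}:18
  |U|=7: {0,2,4,5,6,7,8}:3  {1,3,4,5,6,7,8}:3  {2,3,4,5,6,7,8}:6  {2,4,5,6,7,8,9}:21  {3,4,5,6,7,8,9}:21
  |U|=8: {0,2,3,4,5,6,7,8}:9  {0,2,4,5,6,7,8,9}:24  {1,2,3,4,5,6,7,8}:9  {1,3,4,5,6,7,8,9}:24  {2,3,4,5,6,7,8,9}:48
  start at 0(u): 81
  start at 1(a): 81
  start at 9(c): 18
sum over floor = 180

180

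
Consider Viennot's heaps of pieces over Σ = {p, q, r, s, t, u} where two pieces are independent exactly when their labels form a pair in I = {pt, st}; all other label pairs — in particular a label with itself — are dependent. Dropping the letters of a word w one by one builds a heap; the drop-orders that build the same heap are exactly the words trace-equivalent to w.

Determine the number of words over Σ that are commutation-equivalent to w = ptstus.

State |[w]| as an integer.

6

drop 0:p onto floor
drop 1:t onto floor
drop 2:s onto {0:p}
drop 3:t onto {1:t}
drop 4:u onto {2:s, 3:t}
drop 5:s onto {4:u}
ground layer = {0:p, 1:t}
drop-orders for the pieces not yet dropped (sum over which currently-grounded one goes next):
  1 to go: {5} 1
  2 to go: {4,5} 1
  3 to go: {2,4,5} 1  {3,4,5} 1
  4 to go: {0,2,4,5} 1  {1,3,4,5} 1  {2,3,4,5} 2
  if 0:p drops first: 3 orders
  if 1:t drops first: 3 orders
heap linearizations: 6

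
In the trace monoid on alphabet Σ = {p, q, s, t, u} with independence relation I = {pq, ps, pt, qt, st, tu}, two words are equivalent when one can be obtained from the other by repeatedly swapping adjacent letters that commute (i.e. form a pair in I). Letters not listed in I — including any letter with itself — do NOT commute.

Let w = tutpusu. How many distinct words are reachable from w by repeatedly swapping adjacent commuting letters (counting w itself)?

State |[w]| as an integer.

0(t) covers ∅
1(u) covers ∅
2(t) covers 0:t
3(p) covers 1:u
4(u) covers 3:p
5(s) covers 4:u
6(u) covers 5:s
floor of heap: 0:t, 1:u
completions by unplaced set U, small U first (add the entries for U minus each lowest piece of U):
  |U|=1: {2}:1  {6}:1
  |U|=2: {0,2}:1  {2,6}:2  {5,6}:1
  |U|=3: {0,2,6}:3  {2,5,6}:3  {4,5,6}:1
  |U|=4: {0,2,5,6}:6  {2,4,5,6}:4  {3,4,5,6}:1
  |U|=5: {0,2,4,5,6}:10  {1,3,4,5,6}:1  {2,3,4,5,6}:5
  start at 0(t): 6
  start at 1(u): 15
sum over floor = 21

21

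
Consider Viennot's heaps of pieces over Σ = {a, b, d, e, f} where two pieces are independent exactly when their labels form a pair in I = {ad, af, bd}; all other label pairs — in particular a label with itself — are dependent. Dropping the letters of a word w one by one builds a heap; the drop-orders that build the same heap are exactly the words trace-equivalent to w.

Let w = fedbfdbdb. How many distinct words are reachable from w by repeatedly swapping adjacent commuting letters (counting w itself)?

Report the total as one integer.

12

#0=f has no predecessor
#1=e depends on [0:f]
#2=d depends on [1:e]
#3=b depends on [1:e]
#4=f depends on [2:d, 3:b]
#5=d depends on [4:f]
#6=b depends on [4:f]
#7=d depends on [5:d]
#8=b depends on [6:b]
sources: [0:f]
N(rest) = Σ N(rest − s) over sources s of rest; N(one piece) = 1:
  size 1 → [7]=1  [8]=1
  size 2 → [5,7]=1  [6,8]=1  [7,8]=2
  size 3 → [5,7,8]=3  [6,7,8]=3
  size 4 → [5,6,7,8]=6
  size 5 → [4,5,6,7,8]=6
  size 6 → [2,4,5,6,7,8]=6  [3,4,5,6,7,8]=6
  size 7 → [2,3,4,5,6,7,8]=12
  first=0(f) contributes 12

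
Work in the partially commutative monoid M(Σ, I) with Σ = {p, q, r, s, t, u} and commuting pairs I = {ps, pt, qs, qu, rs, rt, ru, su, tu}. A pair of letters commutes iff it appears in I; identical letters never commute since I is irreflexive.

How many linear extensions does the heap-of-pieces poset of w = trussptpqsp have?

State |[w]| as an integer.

0(t) covers ∅
1(r) covers ∅
2(u) covers ∅
3(s) covers 0:t
4(s) covers 3:s
5(p) covers 1:r, 2:u
6(t) covers 4:s
7(p) covers 5:p
8(q) covers 6:t, 7:p
9(s) covers 6:t
10(p) covers 8:q
floor of heap: 0:t, 1:r, 2:u
completions by unplaced set U, small U first (add the entries for U minus each lowest piece of U):
  |U|=1: {9}:1  {10}:1
  |U|=2: {8,10}:1  {9,10}:2
  |U|=3: {7,8,10}:1  {8,9,10}:3
  |U|=4: {5,7,8,10}:1  {6,8,9,10}:3  {7,8,9,10}:4
  |U|=5: {1,5,7,8,10}:1  {2,5,7,8,10}:1  {4,6,8,9,10}:3  {5,7,8,9,10}:5  {6,7,8,9,10}:7
  |U|=6: {1,2,5,7,8,10}:2  {1,5,7,8,9,10}:6  {2,5,7,8,9,10}:6  {3,4,6,8,9,10}:3  {4,6,7,8,9,10}:10  {5,6,7,8,9,10}:12
  |U|=7: {0,3,4,6,8,9,10}:3  {1,2,5,7,8,9,10}:14  {1,5,6,7,8,9,10}:18  {2,5,6,7,8,9,10}:18  {3,4,6,7,8,9,10}:13  {4,5,6,7,8,9,10}:22
  |U|=8: {0,3,4,6,7,8,9,10}:16  {1,2,5,6,7,8,9,10}:50  {1,4,5,6,7,8,9,10}:40  {2,4,5,6,7,8,9,10}:40  {3,4,5,6,7,8,9,10}:35
  |U|=9: {0,3,4,5,6,7,8,9,10}:51  {1,2,4,5,6,7,8,9,10}:130  {1,3,4,5,6,7,8,9,10}:75  {2,3,4,5,6,7,8,9,10}:75
  start at 0(t): 280
  start at 1(r): 126
  start at 2(u): 126
sum over floor = 532

532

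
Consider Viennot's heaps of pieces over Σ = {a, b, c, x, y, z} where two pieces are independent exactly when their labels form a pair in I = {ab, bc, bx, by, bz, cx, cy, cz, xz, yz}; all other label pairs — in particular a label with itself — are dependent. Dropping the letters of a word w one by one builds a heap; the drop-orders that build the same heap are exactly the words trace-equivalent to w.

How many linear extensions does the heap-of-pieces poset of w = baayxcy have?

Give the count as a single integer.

28

#0=b has no predecessor
#1=a has no predecessor
#2=a depends on [1:a]
#3=y depends on [2:a]
#4=x depends on [3:y]
#5=c depends on [2:a]
#6=y depends on [4:x]
sources: [0:b, 1:a]
N(rest) = Σ N(rest − s) over sources s of rest; N(one piece) = 1:
  size 1 → [0]=1  [5]=1  [6]=1
  size 2 → [0,5]=2  [0,6]=2  [4,6]=1  [5,6]=2
  size 3 → [0,4,6]=3  [0,5,6]=6  [3,4,6]=1  [4,5,6]=3
  size 4 → [0,3,4,6]=4  [0,4,5,6]=12  [3,4,5,6]=4
  size 5 → [0,3,4,5,6]=20  [2,3,4,5,6]=4
  first=0(b) contributes 4
  first=1(a) contributes 24
|[w]| = 28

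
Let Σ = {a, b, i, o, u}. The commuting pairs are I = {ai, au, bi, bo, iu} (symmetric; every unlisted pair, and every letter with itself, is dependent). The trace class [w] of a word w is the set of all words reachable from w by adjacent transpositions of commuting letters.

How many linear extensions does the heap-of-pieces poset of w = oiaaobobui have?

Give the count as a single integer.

#0=o has no predecessor
#1=i depends on [0:o]
#2=a depends on [0:o]
#3=a depends on [2:a]
#4=o depends on [1:i, 3:a]
#5=b depends on [3:a]
#6=o depends on [4:o]
#7=b depends on [5:b]
#8=u depends on [6:o, 7:b]
#9=i depends on [6:o]
sources: [0:o]
N(rest) = Σ N(rest − s) over sources s of rest; N(one piece) = 1:
  size 1 → [8]=1  [9]=1
  size 2 → [7,8]=1  [8,9]=2
  size 3 → [5,7,8]=1  [6,8,9]=2  [7,8,9]=3
  size 4 → [4,6,8,9]=2  [5,7,8,9]=4  [6,7,8,9]=5
  size 5 → [1,4,6,8,9]=2  [4,6,7,8,9]=7  [5,6,7,8,9]=9
  size 6 → [1,4,6,7,8,9]=9  [4,5,6,7,8,9]=16
  size 7 → [1,4,5,6,7,8,9]=25  [3,4,5,6,7,8,9]=16
  size 8 → [1,3,4,5,6,7,8,9]=41  [2,3,4,5,6,7,8,9]=16
  first=0(o) contributes 57

57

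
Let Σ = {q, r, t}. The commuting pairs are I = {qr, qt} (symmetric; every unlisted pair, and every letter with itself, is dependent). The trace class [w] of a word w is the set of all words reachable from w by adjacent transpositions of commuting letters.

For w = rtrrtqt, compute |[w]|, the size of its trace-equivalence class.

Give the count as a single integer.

7

0(r) covers ∅
1(t) covers 0:r
2(r) covers 1:t
3(r) covers 2:r
4(t) covers 3:r
5(q) covers ∅
6(t) covers 4:t
floor of heap: 0:r, 5:q
completions by unplaced set U, small U first (add the entries for U minus each lowest piece of U):
  |U|=1: {5}:1  {6}:1
  |U|=2: {4,6}:1  {5,6}:2
  |U|=3: {3,4,6}:1  {4,5,6}:3
  |U|=4: {2,3,4,6}:1  {3,4,5,6}:4
  |U|=5: {1,2,3,4,6}:1  {2,3,4,5,6}:5
  start at 0(r): 6
  start at 5(q): 1
sum over floor = 7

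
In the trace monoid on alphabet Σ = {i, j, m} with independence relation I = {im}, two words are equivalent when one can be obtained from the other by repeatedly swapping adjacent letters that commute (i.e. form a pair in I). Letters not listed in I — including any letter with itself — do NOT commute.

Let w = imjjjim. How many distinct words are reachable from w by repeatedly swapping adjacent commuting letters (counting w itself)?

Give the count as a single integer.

4

drop 0:i onto floor
drop 1:m onto floor
drop 2:j onto {0:i, 1:m}
drop 3:j onto {2:j}
drop 4:j onto {3:j}
drop 5:i onto {4:j}
drop 6:m onto {4:j}
ground layer = {0:i, 1:m}
drop-orders for the pieces not yet dropped (sum over which currently-grounded one goes next):
  1 to go: {5} 1  {6} 1
  2 to go: {5,6} 2
  3 to go: {4,5,6} 2
  4 to go: {3,4,5,6} 2
  5 to go: {2,3,4,5,6} 2
  if 0:i drops first: 2 orders
  if 1:m drops first: 2 orders
heap linearizations: 4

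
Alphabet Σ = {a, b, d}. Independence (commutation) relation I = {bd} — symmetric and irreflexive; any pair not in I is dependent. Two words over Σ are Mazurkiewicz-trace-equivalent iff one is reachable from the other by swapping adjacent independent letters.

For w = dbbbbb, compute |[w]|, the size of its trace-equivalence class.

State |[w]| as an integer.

#0=d has no predecessor
#1=b has no predecessor
#2=b depends on [1:b]
#3=b depends on [2:b]
#4=b depends on [3:b]
#5=b depends on [4:b]
sources: [0:d, 1:b]
N(rest) = Σ N(rest − s) over sources s of rest; N(one piece) = 1:
  size 1 → [0]=1  [5]=1
  size 2 → [0,5]=2  [4,5]=1
  size 3 → [0,4,5]=3  [3,4,5]=1
  size 4 → [0,3,4,5]=4  [2,3,4,5]=1
  first=0(d) contributes 1
  first=1(b) contributes 5
|[w]| = 6

6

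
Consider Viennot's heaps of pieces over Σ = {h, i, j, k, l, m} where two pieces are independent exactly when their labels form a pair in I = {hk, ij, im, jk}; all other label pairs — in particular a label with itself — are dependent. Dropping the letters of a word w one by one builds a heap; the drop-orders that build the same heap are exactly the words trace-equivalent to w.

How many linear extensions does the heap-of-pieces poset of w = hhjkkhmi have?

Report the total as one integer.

30

0(h) covers ∅
1(h) covers 0:h
2(j) covers 1:h
3(k) covers ∅
4(k) covers 3:k
5(h) covers 2:j
6(m) covers 4:k, 5:h
7(i) covers 4:k, 5:h
floor of heap: 0:h, 3:k
completions by unplaced set U, small U first (add the entries for U minus each lowest piece of U):
  |U|=1: {6}:1  {7}:1
  |U|=2: {6,7}:2
  |U|=3: {4,6,7}:2  {5,6,7}:2
  |U|=4: {2,5,6,7}:2  {3,4,6,7}:2  {4,5,6,7}:4
  |U|=5: {1,2,5,6,7}:2  {2,4,5,6,7}:6  {3,4,5,6,7}:6
  |U|=6: {0,1,2,5,6,7}:2  {1,2,4,5,6,7}:8  {2,3,4,5,6,7}:12
  start at 0(h): 20
  start at 3(k): 10
sum over floor = 30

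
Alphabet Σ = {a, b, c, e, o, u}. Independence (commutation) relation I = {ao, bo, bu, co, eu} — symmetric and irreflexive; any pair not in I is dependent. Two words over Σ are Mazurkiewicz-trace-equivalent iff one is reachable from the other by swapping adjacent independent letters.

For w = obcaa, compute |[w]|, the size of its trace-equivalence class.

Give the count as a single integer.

#0=o has no predecessor
#1=b has no predecessor
#2=c depends on [1:b]
#3=a depends on [2:c]
#4=a depends on [3:a]
sources: [0:o, 1:b]
N(rest) = Σ N(rest − s) over sources s of rest; N(one piece) = 1:
  size 1 → [0]=1  [4]=1
  size 2 → [0,4]=2  [3,4]=1
  size 3 → [0,3,4]=3  [2,3,4]=1
  first=0(o) contributes 1
  first=1(b) contributes 4
|[w]| = 5

5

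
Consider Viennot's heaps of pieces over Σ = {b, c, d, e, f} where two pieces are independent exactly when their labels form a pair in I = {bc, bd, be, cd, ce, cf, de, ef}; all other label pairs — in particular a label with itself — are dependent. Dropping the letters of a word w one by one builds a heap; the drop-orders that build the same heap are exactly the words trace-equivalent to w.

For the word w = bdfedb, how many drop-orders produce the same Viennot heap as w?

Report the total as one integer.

#0=b has no predecessor
#1=d has no predecessor
#2=f depends on [0:b, 1:d]
#3=e has no predecessor
#4=d depends on [2:f]
#5=b depends on [2:f]
sources: [0:b, 1:d, 3:e]
N(rest) = Σ N(rest − s) over sources s of rest; N(one piece) = 1:
  size 1 → [3]=1  [4]=1  [5]=1
  size 2 → [3,4]=2  [3,5]=2  [4,5]=2
  size 3 → [2,4,5]=2  [3,4,5]=6
  size 4 → [0,2,4,5]=2  [1,2,4,5]=2  [2,3,4,5]=8
  first=0(b) contributes 10
  first=1(d) contributes 10
  first=3(e) contributes 4
|[w]| = 24

24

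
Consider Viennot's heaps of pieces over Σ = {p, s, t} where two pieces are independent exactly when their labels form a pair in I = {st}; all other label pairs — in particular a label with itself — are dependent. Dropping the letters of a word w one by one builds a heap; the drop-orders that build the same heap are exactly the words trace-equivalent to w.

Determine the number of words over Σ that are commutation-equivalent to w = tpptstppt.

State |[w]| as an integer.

#0=t has no predecessor
#1=p depends on [0:t]
#2=p depends on [1:p]
#3=t depends on [2:p]
#4=s depends on [2:p]
#5=t depends on [3:t]
#6=p depends on [4:s, 5:t]
#7=p depends on [6:p]
#8=t depends on [7:p]
sources: [0:t]
N(rest) = Σ N(rest − s) over sources s of rest; N(one piece) = 1:
  size 1 → [8]=1
  size 2 → [7,8]=1
  size 3 → [6,7,8]=1
  size 4 → [4,6,7,8]=1  [5,6,7,8]=1
  size 5 → [3,5,6,7,8]=1  [4,5,6,7,8]=2
  size 6 → [3,4,5,6,7,8]=3
  size 7 → [2,3,4,5,6,7,8]=3
  first=0(t) contributes 3

3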